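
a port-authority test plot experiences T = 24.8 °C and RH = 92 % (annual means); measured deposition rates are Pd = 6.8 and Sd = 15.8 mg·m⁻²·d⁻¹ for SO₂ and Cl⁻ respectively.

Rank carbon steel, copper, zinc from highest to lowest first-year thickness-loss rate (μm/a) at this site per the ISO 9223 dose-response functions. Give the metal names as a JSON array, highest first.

["carbon steel", "copper", "zinc"]

carbon steel: f(T) = -0.054·(T−10) [T>10 °C] = -0.7992
  sulphur-dioxide contribution → 13.58 μm/a
  chloride contribution → 31.7 μm/a
  ⇒ r_corr(carbon steel) = 45.28 μm/a
copper: temperature factor f = -0.080·(14.8) = -1.1840
  sulphur-dioxide contribution → 0.608 μm/a
  chloride contribution → 1.998 μm/a
  total first-year rate 2.606 μm/a
zinc: T>10 °C ⇒ hinge -0.071·(24.8−10) = -1.0508
  sulphur-dioxide contribution → 0.7219 μm/a
  chloride contribution → 1.45 μm/a
  total first-year rate 2.172 μm/a
Ordering by μm/a: carbon steel (45.3) > copper (2.61) > zinc (2.17)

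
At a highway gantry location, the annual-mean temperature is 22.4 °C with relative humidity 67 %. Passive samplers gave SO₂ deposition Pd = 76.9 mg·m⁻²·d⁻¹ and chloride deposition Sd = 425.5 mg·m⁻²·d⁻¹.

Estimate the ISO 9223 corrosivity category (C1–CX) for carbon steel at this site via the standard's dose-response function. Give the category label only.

carbon steel: f(T) = -0.054·(T−10) [T>10 °C] = -0.6696
  sulphur-dioxide contribution → 33.1 μm/a
  chloride contribution → 97.25 μm/a
  ⇒ r_corr(carbon steel) = 130.3 μm/a
130 μm/a falls in (80, 200] for carbon steel → category C5

C5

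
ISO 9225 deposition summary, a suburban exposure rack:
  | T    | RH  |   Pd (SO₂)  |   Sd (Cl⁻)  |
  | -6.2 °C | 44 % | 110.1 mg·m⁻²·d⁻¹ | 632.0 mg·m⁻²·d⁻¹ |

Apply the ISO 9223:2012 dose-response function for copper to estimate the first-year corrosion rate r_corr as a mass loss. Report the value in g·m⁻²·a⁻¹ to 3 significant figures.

r_corr = 2.17 g·m⁻²·a⁻¹

copper: T≤10 °C ⇒ hinge +0.126·(-6.2−10) = -2.0412
  Pd branch = 0.0053·Pd^0.26·e^(0.059·RH+f) = 0.03134 μm/a
  Sd branch = 0.01025·Sd^0.27·e^(0.036·RH+0.049·T) = 0.2103 μm/a
  r_corr = 0.03134 + 0.2103 = 0.2417 μm/a
Convert to mass loss: 0.2417 μm/a × 8.96 g/cm³ = 2.165 g·m⁻²·a⁻¹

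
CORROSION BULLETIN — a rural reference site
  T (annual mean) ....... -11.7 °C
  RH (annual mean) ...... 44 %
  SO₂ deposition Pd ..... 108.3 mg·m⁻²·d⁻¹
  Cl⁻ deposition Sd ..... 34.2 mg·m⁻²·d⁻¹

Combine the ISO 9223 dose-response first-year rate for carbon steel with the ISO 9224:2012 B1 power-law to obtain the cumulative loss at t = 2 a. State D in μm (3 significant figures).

carbon steel: T≤10 °C ⇒ hinge +0.150·(-11.7−10) = -3.2550
  Pd branch = 1.77·Pd^0.52·e^(0.02·RH+f) = 1.882 μm/a
  Cl⁻ term: 0.102·34.2^0.62·exp(0.033·44+0.04·-11.7) = 2.438
  sum: 1.882 + 2.438 → r_corr = 4.32 μm/a
ISO 9224: D(t) = r_corr · t^b with b = 0.523 (carbon steel, B1)
  D(2) = 4.32 × 2^0.523 = 4.32 × 1.437 = 6.207 μm

D(2) = 6.21 μm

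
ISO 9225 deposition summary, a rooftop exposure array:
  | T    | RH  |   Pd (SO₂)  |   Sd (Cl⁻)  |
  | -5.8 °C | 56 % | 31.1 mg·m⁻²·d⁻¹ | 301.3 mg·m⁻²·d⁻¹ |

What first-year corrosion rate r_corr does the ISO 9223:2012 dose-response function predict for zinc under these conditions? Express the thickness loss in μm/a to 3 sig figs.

r_corr = 0.855 μm/a

zinc: T≤10 °C ⇒ hinge +0.038·(-5.8−10) = -0.6004
  sulphur-dioxide contribution → 0.4221 μm/a
  chloride contribution → 0.433 μm/a
  ⇒ r_corr(zinc) = 0.8551 μm/a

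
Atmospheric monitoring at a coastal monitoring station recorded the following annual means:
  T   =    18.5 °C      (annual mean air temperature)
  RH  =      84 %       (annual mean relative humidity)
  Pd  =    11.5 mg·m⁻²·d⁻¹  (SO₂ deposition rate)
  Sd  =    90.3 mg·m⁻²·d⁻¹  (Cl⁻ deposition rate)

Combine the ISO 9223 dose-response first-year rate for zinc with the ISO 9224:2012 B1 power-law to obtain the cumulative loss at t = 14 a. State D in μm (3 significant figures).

D(14) = 26.8 μm

zinc: temperature factor f = -0.071·(8.5) = -0.6035
  sulphur-dioxide contribution → 0.9847 μm/a
  chloride contribution → 2.151 μm/a
  ⇒ r_corr(zinc) = 3.135 μm/a
ISO 9224: D(t) = r_corr · t^b with b = 0.813 (zinc, B1)
  D(14) = 3.135 × 14^0.813 = 3.135 × 8.547 = 26.8 μm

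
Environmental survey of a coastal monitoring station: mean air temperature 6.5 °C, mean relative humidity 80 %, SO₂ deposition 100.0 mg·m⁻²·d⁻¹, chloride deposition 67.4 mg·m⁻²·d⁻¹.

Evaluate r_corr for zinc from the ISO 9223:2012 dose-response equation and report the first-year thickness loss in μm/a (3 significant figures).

zinc: temperature factor f = +0.038·(-3.5) = -0.1330
  Pd branch = 0.0129·Pd^0.44·e^(0.046·RH+f) = 3.397 μm/a
  Cl⁻ term: 0.0175·67.4^0.57·exp(0.008·80+0.085·6.5) = 0.6357
  sum: 3.397 + 0.6357 → r_corr = 4.032 μm/a

r_corr = 4.03 μm/a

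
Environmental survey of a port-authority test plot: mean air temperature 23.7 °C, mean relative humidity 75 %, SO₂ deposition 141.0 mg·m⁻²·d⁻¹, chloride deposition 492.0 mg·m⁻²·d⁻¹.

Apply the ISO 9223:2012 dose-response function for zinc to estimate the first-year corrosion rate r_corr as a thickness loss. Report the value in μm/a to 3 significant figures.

r_corr = 9.54 μm/a

zinc: T>10 °C ⇒ hinge -0.071·(23.7−10) = -0.9727
  Pd branch = 0.0129·Pd^0.44·e^(0.046·RH+f) = 1.356 μm/a
  Cl⁻ term: 0.0175·492.0^0.57·exp(0.008·75+0.085·23.7) = 8.183
  sum: 1.356 + 8.183 → r_corr = 9.539 μm/a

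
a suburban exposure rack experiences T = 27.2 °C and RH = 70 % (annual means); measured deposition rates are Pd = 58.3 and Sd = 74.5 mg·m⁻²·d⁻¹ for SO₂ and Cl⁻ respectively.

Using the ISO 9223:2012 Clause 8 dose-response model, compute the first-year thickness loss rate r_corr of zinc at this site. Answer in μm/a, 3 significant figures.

r_corr = 4.18 μm/a

zinc: T>10 °C ⇒ hinge -0.071·(27.2−10) = -1.2212
  SO₂ term: 0.0129·58.3^0.44·exp(0.046·70-1.2212) = 0.5696
  Sd branch = 0.0175·Sd^0.57·e^(0.008·RH+0.085·T) = 3.61 μm/a
  r_corr = 0.5696 + 3.61 = 4.179 μm/a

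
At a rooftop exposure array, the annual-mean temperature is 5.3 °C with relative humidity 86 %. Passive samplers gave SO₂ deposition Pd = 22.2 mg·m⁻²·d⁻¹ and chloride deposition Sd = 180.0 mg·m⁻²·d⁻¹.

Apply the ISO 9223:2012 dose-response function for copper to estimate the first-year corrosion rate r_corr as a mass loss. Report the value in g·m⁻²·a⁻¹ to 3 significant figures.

r_corr = 20.1 g·m⁻²·a⁻¹

copper: temperature factor f = +0.126·(-4.7) = -0.5922
  sulphur-dioxide contribution → 1.049 μm/a
  chloride contribution → 1.194 μm/a
  total first-year rate 2.243 μm/a
Convert to mass loss: 2.243 μm/a × 8.96 g/cm³ = 20.1 g·m⁻²·a⁻¹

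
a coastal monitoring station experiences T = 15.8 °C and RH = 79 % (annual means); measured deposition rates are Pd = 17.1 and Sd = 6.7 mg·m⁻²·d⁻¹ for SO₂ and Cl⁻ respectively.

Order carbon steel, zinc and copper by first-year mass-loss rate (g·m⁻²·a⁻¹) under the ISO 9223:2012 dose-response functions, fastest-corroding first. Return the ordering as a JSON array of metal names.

["carbon steel", "copper", "zinc"]

carbon steel: f(T) = -0.054·(T−10) [T>10 °C] = -0.3132
  Pd branch = 1.77·Pd^0.52·e^(0.02·RH+f) = 27.5 μm/a
  Cl⁻ term: 0.102·6.7^0.62·exp(0.033·79+0.04·15.8) = 8.461
  sum: 27.5 + 8.461 → r_corr = 35.96 μm/a
  mass loss = 35.96 μm/a × 7.85 g/cm³ = 282.3 g·m⁻²·a⁻¹
zinc: f(T) = -0.071·(T−10) [T>10 °C] = -0.4118
  SO₂ term: 0.0129·17.1^0.44·exp(0.046·79-0.4118) = 1.128
  Sd branch = 0.0175·Sd^0.57·e^(0.008·RH+0.085·T) = 0.3729 μm/a
  sum: 1.128 + 0.3729 → r_corr = 1.501 μm/a
  mass loss = 1.501 μm/a × 7.14 g/cm³ = 10.72 g·m⁻²·a⁻¹
copper: f(T) = -0.080·(T−10) [T>10 °C] = -0.4640
  Pd branch = 0.0053·Pd^0.26·e^(0.059·RH+f) = 0.7372 μm/a
  Sd branch = 0.01025·Sd^0.27·e^(0.036·RH+0.049·T) = 0.6385 μm/a
  sum: 0.7372 + 0.6385 → r_corr = 1.376 μm/a
  mass loss = 1.376 μm/a × 8.96 g/cm³ = 12.33 g·m⁻²·a⁻¹
Ordering by g·m⁻²·a⁻¹: carbon steel (282) > copper (12.3) > zinc (10.7)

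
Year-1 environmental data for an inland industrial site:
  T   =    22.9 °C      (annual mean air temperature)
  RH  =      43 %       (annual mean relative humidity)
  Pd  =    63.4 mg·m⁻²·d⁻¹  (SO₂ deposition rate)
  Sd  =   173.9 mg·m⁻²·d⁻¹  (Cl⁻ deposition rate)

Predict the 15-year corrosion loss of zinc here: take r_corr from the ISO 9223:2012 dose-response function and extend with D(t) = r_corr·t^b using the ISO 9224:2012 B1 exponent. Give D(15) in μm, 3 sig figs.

zinc: f(T) = -0.071·(T−10) [T>10 °C] = -0.9159
  sulphur-dioxide contribution → 0.2316 μm/a
  chloride contribution → 3.272 μm/a
  total first-year rate 3.503 μm/a
Power-law: D(15) = r_corr · 15^0.813
  D(15) = 3.503 × 15^0.813 = 3.503 × 9.04 = 31.67 μm

D(15) = 31.7 μm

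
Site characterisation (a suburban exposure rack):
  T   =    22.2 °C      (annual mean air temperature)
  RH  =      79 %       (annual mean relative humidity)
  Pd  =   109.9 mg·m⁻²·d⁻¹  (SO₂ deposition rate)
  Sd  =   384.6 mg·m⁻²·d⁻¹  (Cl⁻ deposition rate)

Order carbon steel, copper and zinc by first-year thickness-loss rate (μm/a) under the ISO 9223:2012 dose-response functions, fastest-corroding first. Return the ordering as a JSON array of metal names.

["carbon steel", "zinc", "copper"]

carbon steel: temperature factor f = -0.054·(12.2) = -0.6588
  Pd branch = 1.77·Pd^0.52·e^(0.02·RH+f) = 51.21 μm/a
  Sd branch = 0.102·Sd^0.62·e^(0.033·RH+0.04·T) = 134.6 μm/a
  r_corr = 51.21 + 134.6 = 185.8 μm/a
copper: T>10 °C ⇒ hinge -0.080·(22.2−10) = -0.9760
  SO₂ term: 0.0053·109.9^0.26·exp(0.059·79-0.9760) = 0.7167
  Sd branch = 0.01025·Sd^0.27·e^(0.036·RH+0.049·T) = 2.608 μm/a
  r_corr = 0.7167 + 2.608 = 3.324 μm/a
zinc: temperature factor f = -0.071·(12.2) = -0.8662
  Pd branch = 0.0129·Pd^0.44·e^(0.046·RH+f) = 1.624 μm/a
  Sd branch = 0.0175·Sd^0.57·e^(0.008·RH+0.085·T) = 6.464 μm/a
  sum: 1.624 + 6.464 → r_corr = 8.088 μm/a
Ordering by μm/a: carbon steel (186) > zinc (8.09) > copper (3.32)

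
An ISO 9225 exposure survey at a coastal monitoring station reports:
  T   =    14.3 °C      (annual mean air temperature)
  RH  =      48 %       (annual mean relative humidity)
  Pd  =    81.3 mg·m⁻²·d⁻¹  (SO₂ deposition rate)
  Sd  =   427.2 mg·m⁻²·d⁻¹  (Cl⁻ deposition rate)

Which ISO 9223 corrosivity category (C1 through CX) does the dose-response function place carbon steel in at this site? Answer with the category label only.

C4

carbon steel: f(T) = -0.054·(T−10) [T>10 °C] = -0.2322
  sulphur-dioxide contribution → 36.08 μm/a
  chloride contribution → 37.66 μm/a
  total first-year rate 73.75 μm/a
73.7 μm/a falls in (50, 80] for carbon steel → category C4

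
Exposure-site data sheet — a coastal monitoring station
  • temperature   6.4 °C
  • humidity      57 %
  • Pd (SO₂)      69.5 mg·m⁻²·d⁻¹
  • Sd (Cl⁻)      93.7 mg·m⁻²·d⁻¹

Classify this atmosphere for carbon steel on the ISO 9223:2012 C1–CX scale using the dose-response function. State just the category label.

C3

carbon steel: f(T) = +0.150·(T−10) [T≤10 °C] = -0.5400
  sulphur-dioxide contribution → 29.27 μm/a
  chloride contribution → 14.43 μm/a
  ⇒ r_corr(carbon steel) = 43.69 μm/a
Category bounds: 25…50 μm/a bracket r_corr ⇒ C3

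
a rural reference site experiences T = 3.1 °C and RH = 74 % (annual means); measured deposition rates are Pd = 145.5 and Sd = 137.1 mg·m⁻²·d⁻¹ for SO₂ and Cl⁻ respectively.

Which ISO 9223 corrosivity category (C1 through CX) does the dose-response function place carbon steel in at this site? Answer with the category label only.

C4

carbon steel: temperature factor f = +0.150·(-6.9) = -1.0350
  sulphur-dioxide contribution → 36.81 μm/a
  chloride contribution → 28.05 μm/a
  ⇒ r_corr(carbon steel) = 64.86 μm/a
Category bounds: 50…80 μm/a bracket r_corr ⇒ C4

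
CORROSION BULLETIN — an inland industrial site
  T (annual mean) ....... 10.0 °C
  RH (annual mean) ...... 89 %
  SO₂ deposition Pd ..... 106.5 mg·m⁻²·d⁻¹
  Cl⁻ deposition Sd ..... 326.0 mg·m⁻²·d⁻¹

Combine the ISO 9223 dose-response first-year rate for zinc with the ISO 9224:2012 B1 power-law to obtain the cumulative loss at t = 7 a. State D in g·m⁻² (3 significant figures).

D(7) = 288 g·m⁻²

zinc: f(T) = +0.038·(T−10) [T≤10 °C] = +0.0000
  SO₂ term: 0.0129·106.5^0.44·exp(0.046·89+0.0000) = 6.034
  Cl⁻ term: 0.0175·326.0^0.57·exp(0.008·89+0.085·10.0) = 2.259
  r_corr = 6.034 + 2.259 = 8.293 μm/a
Long-term exponent b (ISO 9224 Table 2, B1) = 0.813
  D(7) = 8.293 × 7^0.813 = 8.293 × 4.865 = 40.35 μm
  Mass loss = 40.35 μm × 7.14 g/cm³ = 288.1 g·m⁻²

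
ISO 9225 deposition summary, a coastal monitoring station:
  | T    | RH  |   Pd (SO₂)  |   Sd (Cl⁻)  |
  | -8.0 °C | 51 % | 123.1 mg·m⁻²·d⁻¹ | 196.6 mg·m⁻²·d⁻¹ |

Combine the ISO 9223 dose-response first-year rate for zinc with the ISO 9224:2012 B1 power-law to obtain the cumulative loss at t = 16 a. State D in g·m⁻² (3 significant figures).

zinc: T≤10 °C ⇒ hinge +0.038·(-8.0−10) = -0.6840
  SO₂ term: 0.0129·123.1^0.44·exp(0.046·51-0.6840) = 0.5651
  Cl⁻ term: 0.0175·196.6^0.57·exp(0.008·51+0.085·-8.0) = 0.2706
  r_corr = 0.5651 + 0.2706 = 0.8356 μm/a
Power-law: D(16) = r_corr · 16^0.813
  D(16) = 0.8356 × 16^0.813 = 0.8356 × 9.527 = 7.961 μm
  Mass loss = 7.961 μm × 7.14 g/cm³ = 56.84 g·m⁻²

D(16) = 56.8 g·m⁻²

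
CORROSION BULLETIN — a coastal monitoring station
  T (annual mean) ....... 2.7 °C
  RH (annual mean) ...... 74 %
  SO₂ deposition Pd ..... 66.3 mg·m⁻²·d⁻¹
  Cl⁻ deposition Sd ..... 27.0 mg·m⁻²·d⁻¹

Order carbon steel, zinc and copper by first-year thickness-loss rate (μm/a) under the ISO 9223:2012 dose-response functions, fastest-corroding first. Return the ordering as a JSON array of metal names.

carbon steel: T≤10 °C ⇒ hinge +0.150·(2.7−10) = -1.0950
  sulphur-dioxide contribution → 23.03 μm/a
  chloride contribution → 10.08 μm/a
  ⇒ r_corr(carbon steel) = 33.11 μm/a
zinc: f(T) = +0.038·(T−10) [T≤10 °C] = -0.2774
  sulphur-dioxide contribution → 1.862 μm/a
  chloride contribution → 0.2604 μm/a
  total first-year rate 2.122 μm/a
copper: f(T) = +0.126·(T−10) [T≤10 °C] = -0.9198
  sulphur-dioxide contribution → 0.4949 μm/a
  chloride contribution → 0.4089 μm/a
  ⇒ r_corr(copper) = 0.9038 μm/a
Ordering by μm/a: carbon steel (33.1) > zinc (2.12) > copper (0.904)

["carbon steel", "zinc", "copper"]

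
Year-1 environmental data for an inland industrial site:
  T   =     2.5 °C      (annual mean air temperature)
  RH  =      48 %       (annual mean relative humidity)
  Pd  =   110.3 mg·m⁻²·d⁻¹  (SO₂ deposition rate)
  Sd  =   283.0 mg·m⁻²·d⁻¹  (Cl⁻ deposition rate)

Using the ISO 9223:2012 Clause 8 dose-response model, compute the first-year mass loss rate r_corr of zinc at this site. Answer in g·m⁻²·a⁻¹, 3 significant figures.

r_corr = 10.7 g·m⁻²·a⁻¹

zinc: temperature factor f = +0.038·(-7.5) = -0.2850
  SO₂ term: 0.0129·110.3^0.44·exp(0.046·48-0.2850) = 0.699
  Cl⁻ term: 0.0175·283.0^0.57·exp(0.008·48+0.085·2.5) = 0.7936
  r_corr = 0.699 + 0.7936 = 1.493 μm/a
Convert to mass loss: 1.493 μm/a × 7.14 g/cm³ = 10.66 g·m⁻²·a⁻¹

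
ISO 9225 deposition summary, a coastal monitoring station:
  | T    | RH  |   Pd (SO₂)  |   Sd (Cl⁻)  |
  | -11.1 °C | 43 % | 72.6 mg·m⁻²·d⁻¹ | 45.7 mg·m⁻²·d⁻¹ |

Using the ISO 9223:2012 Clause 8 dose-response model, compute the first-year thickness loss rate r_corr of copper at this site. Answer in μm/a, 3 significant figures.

r_corr = 0.0928 μm/a

copper: temperature factor f = +0.126·(-21.1) = -2.6586
  sulphur-dioxide contribution → 0.0143 μm/a
  chloride contribution → 0.07852 μm/a
  total first-year rate 0.09282 μm/a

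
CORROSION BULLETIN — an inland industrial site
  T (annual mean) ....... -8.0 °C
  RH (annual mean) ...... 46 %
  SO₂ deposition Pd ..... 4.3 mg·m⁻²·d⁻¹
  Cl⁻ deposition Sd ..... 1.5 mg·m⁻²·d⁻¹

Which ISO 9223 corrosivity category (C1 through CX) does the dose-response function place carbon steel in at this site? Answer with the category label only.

C1

carbon steel: T≤10 °C ⇒ hinge +0.150·(-8.0−10) = -2.7000
  SO₂ term: 1.77·4.3^0.52·exp(0.02·46-2.7000) = 0.6373
  Sd branch = 0.102·Sd^0.62·e^(0.033·RH+0.04·T) = 0.4346 μm/a
  sum: 0.6373 + 0.4346 → r_corr = 1.072 μm/a
Category bounds: 0…1.3 μm/a bracket r_corr ⇒ C1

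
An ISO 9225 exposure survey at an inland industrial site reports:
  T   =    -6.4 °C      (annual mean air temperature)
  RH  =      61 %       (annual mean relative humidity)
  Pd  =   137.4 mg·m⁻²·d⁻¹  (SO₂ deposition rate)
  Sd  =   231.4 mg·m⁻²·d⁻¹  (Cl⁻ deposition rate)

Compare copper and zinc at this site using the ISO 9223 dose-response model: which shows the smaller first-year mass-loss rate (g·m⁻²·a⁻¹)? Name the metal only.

copper: f(T) = +0.126·(T−10) [T≤10 °C] = -2.0664
  Pd branch = 0.0053·Pd^0.26·e^(0.059·RH+f) = 0.08826 μm/a
  Sd branch = 0.01025·Sd^0.27·e^(0.036·RH+0.049·T) = 0.2928 μm/a
  r_corr = 0.08826 + 0.2928 = 0.3811 μm/a
  mass loss = 0.3811 μm/a × 8.96 g/cm³ = 3.415 g·m⁻²·a⁻¹
zinc: f(T) = +0.038·(T−10) [T≤10 °C] = -0.6232
  SO₂ term: 0.0129·137.4^0.44·exp(0.046·61-0.6232) = 0.9983
  Cl⁻ term: 0.0175·231.4^0.57·exp(0.008·61+0.085·-6.4) = 0.3685
  sum: 0.9983 + 0.3685 → r_corr = 1.367 μm/a
  mass loss = 1.367 μm/a × 7.14 g/cm³ = 9.759 g·m⁻²·a⁻¹
Ordering by g·m⁻²·a⁻¹: zinc (9.76) > copper (3.41)

copper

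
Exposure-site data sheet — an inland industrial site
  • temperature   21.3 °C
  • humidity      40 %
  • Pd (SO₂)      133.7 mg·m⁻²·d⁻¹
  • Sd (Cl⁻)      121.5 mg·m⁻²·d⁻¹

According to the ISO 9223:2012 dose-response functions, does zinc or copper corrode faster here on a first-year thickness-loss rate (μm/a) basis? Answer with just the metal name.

zinc: f(T) = -0.071·(T−10) [T>10 °C] = -0.8023
  sulphur-dioxide contribution → 0.3139 μm/a
  chloride contribution → 2.273 μm/a
  total first-year rate 2.586 μm/a
copper: f(T) = -0.080·(T−10) [T>10 °C] = -0.9040
  sulphur-dioxide contribution → 0.08117 μm/a
  chloride contribution → 0.449 μm/a
  ⇒ r_corr(copper) = 0.5301 μm/a
Ordering by μm/a: zinc (2.59) > copper (0.53)

zinc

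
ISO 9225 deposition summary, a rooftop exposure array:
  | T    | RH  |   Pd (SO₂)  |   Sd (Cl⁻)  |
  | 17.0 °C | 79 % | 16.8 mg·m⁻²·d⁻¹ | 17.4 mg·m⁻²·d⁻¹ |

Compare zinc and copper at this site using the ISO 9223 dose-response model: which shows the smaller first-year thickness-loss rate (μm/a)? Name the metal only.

copper

zinc: f(T) = -0.071·(T−10) [T>10 °C] = -0.4970
  SO₂ term: 0.0129·16.8^0.44·exp(0.046·79-0.4970) = 1.028
  Cl⁻ term: 0.0175·17.4^0.57·exp(0.008·79+0.085·17.0) = 0.7115
  r_corr = 1.028 + 0.7115 = 1.74 μm/a
copper: f(T) = -0.080·(T−10) [T>10 °C] = -0.5600
  Pd branch = 0.0053·Pd^0.26·e^(0.059·RH+f) = 0.6667 μm/a
  Sd branch = 0.01025·Sd^0.27·e^(0.036·RH+0.049·T) = 0.8761 μm/a
  r_corr = 0.6667 + 0.8761 = 1.543 μm/a
Ordering by μm/a: zinc (1.74) > copper (1.54)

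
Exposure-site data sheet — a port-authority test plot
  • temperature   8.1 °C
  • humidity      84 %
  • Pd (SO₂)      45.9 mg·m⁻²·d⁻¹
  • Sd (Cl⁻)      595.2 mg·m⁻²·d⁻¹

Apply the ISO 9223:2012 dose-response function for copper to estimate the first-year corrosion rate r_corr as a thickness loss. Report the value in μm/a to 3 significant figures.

r_corr = 3.36 μm/a

copper: temperature factor f = +0.126·(-1.9) = -0.2394
  SO₂ term: 0.0053·45.9^0.26·exp(0.059·84-0.2394) = 1.602
  Cl⁻ term: 0.01025·595.2^0.27·exp(0.036·84+0.049·8.1) = 1.76
  r_corr = 1.602 + 1.76 = 3.362 μm/a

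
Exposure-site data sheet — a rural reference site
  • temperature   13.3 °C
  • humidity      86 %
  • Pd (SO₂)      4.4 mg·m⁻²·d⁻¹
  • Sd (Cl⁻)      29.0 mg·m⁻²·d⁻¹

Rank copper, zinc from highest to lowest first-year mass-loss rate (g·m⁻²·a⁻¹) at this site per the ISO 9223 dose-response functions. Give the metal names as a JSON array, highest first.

copper: T>10 °C ⇒ hinge -0.080·(13.3−10) = -0.2640
  SO₂ term: 0.0053·4.4^0.26·exp(0.059·86-0.2640) = 0.9562
  Sd branch = 0.01025·Sd^0.27·e^(0.036·RH+0.049·T) = 1.079 μm/a
  r_corr = 0.9562 + 1.079 = 2.036 μm/a
  mass loss = 2.036 μm/a × 8.96 g/cm³ = 18.24 g·m⁻²·a⁻¹
zinc: T>10 °C ⇒ hinge -0.071·(13.3−10) = -0.2343
  Pd branch = 0.0129·Pd^0.44·e^(0.046·RH+f) = 1.023 μm/a
  Sd branch = 0.0175·Sd^0.57·e^(0.008·RH+0.085·T) = 0.7351 μm/a
  r_corr = 1.023 + 0.7351 = 1.758 μm/a
  mass loss = 1.758 μm/a × 7.14 g/cm³ = 12.56 g·m⁻²·a⁻¹
Ordering by g·m⁻²·a⁻¹: copper (18.2) > zinc (12.6)

["copper", "zinc"]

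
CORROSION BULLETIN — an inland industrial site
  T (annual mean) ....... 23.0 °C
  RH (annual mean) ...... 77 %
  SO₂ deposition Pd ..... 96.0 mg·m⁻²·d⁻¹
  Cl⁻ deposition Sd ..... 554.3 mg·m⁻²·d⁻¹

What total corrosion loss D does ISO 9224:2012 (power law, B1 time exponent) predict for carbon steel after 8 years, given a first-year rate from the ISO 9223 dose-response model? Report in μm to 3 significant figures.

D(8) = 615 μm

carbon steel: f(T) = -0.054·(T−10) [T>10 °C] = -0.7020
  SO₂ term: 1.77·96.0^0.52·exp(0.02·77-0.7020) = 43.92
  Cl⁻ term: 0.102·554.3^0.62·exp(0.033·77+0.04·23.0) = 163.2
  r_corr = 43.92 + 163.2 = 207.2 μm/a
Power-law: D(8) = r_corr · 8^0.523
  D(8) = 207.2 × 8^0.523 = 207.2 × 2.967 = 614.6 μm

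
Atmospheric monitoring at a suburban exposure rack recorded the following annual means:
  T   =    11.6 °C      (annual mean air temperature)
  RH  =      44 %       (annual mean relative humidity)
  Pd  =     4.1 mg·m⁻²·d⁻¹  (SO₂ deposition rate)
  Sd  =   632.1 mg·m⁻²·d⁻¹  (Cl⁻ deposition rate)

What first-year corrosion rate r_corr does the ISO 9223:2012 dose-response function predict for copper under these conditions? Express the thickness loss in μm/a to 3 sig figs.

copper: T>10 °C ⇒ hinge -0.080·(11.6−10) = -0.1280
  Pd branch = 0.0053·Pd^0.26·e^(0.059·RH+f) = 0.09025 μm/a
  Sd branch = 0.01025·Sd^0.27·e^(0.036·RH+0.049·T) = 0.5032 μm/a
  sum: 0.09025 + 0.5032 → r_corr = 0.5934 μm/a

r_corr = 0.593 μm/a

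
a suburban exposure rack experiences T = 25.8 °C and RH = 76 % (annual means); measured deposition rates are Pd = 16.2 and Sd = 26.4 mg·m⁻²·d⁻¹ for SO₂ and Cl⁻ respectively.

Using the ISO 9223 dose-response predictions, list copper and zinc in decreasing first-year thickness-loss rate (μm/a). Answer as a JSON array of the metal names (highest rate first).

["zinc", "copper"]

copper: temperature factor f = -0.080·(15.8) = -1.2640
  sulphur-dioxide contribution → 0.2736 μm/a
  chloride contribution → 1.355 μm/a
  total first-year rate 1.628 μm/a
zinc: f(T) = -0.071·(T−10) [T>10 °C] = -1.1218
  sulphur-dioxide contribution → 0.4719 μm/a
  chloride contribution → 1.861 μm/a
  total first-year rate 2.333 μm/a
Ordering by μm/a: zinc (2.33) > copper (1.63)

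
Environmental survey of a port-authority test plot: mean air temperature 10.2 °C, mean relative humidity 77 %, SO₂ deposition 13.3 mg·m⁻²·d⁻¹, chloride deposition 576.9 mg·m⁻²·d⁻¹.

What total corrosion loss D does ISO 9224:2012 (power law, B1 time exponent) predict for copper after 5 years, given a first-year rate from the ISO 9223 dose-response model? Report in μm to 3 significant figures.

D(5) = 7.21 μm

copper: T>10 °C ⇒ hinge -0.080·(10.2−10) = -0.0160
  sulphur-dioxide contribution → 0.9606 μm/a
  chloride contribution → 1.504 μm/a
  ⇒ r_corr(copper) = 2.464 μm/a
Power-law: D(5) = r_corr · 5^0.667
  D(5) = 2.464 × 5^0.667 = 2.464 × 2.926 = 7.209 μm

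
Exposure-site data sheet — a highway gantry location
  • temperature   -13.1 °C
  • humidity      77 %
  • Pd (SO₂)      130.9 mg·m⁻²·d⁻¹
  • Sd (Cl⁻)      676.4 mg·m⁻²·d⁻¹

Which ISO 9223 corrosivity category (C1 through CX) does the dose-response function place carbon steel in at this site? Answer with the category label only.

carbon steel: temperature factor f = +0.150·(-23.1) = -3.4650
  sulphur-dioxide contribution → 3.257 μm/a
  chloride contribution → 43.58 μm/a
  total first-year rate 46.84 μm/a
ISO 9223 Table 2 (carbon steel): 25 < 46.8 ≤ 50 μm/a ⇒ C3

C3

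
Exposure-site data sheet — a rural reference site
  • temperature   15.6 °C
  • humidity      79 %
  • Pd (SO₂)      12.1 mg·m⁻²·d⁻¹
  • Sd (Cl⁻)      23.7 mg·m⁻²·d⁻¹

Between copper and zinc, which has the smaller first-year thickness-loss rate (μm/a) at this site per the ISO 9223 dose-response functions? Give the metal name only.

copper: temperature factor f = -0.080·(5.6) = -0.4480
  Pd branch = 0.0053·Pd^0.26·e^(0.059·RH+f) = 0.6847 μm/a
  Sd branch = 0.01025·Sd^0.27·e^(0.036·RH+0.049·T) = 0.8892 μm/a
  sum: 0.6847 + 0.8892 → r_corr = 1.574 μm/a
zinc: temperature factor f = -0.071·(5.6) = -0.3976
  Pd branch = 0.0129·Pd^0.44·e^(0.046·RH+f) = 0.983 μm/a
  Cl⁻ term: 0.0175·23.7^0.57·exp(0.008·79+0.085·15.6) = 0.7533
  sum: 0.983 + 0.7533 → r_corr = 1.736 μm/a
Ordering by μm/a: zinc (1.74) > copper (1.57)

copper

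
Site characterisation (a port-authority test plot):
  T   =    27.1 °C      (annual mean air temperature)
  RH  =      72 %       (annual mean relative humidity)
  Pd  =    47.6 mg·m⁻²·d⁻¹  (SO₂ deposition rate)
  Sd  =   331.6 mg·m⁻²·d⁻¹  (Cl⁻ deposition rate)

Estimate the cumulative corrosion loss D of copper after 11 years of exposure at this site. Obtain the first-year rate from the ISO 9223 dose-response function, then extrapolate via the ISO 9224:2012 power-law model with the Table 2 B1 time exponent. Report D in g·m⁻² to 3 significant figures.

D(11) = 121 g·m⁻²

copper: f(T) = -0.080·(T−10) [T>10 °C] = -1.3680
  Pd branch = 0.0053·Pd^0.26·e^(0.059·RH+f) = 0.2578 μm/a
  Cl⁻ term: 0.01025·331.6^0.27·exp(0.036·72+0.049·27.1) = 2.476
  r_corr = 0.2578 + 2.476 = 2.733 μm/a
Power-law: D(11) = r_corr · 11^0.667
  D(11) = 2.733 × 11^0.667 = 2.733 × 4.95 = 13.53 μm
  Mass loss = 13.53 μm × 8.96 g/cm³ = 121.2 g·m⁻²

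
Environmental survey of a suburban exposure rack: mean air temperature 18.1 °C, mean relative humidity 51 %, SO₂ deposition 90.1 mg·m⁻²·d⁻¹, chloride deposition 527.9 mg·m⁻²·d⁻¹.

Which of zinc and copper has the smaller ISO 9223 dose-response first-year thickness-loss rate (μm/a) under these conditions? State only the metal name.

zinc: T>10 °C ⇒ hinge -0.071·(18.1−10) = -0.5751
  Pd branch = 0.0129·Pd^0.44·e^(0.046·RH+f) = 0.5492 μm/a
  Cl⁻ term: 0.0175·527.9^0.57·exp(0.008·51+0.085·18.1) = 4.368
  r_corr = 0.5492 + 4.368 = 4.917 μm/a
copper: f(T) = -0.080·(T−10) [T>10 °C] = -0.6480
  SO₂ term: 0.0053·90.1^0.26·exp(0.059·51-0.6480) = 0.1811
  Sd branch = 0.01025·Sd^0.27·e^(0.036·RH+0.049·T) = 0.8479 μm/a
  sum: 0.1811 + 0.8479 → r_corr = 1.029 μm/a
Ordering by μm/a: zinc (4.92) > copper (1.03)

copper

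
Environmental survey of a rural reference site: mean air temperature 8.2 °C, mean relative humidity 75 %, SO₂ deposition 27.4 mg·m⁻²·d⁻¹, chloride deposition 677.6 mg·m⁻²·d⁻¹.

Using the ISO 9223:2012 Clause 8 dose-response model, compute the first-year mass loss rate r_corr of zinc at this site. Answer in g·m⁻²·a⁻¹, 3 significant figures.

zinc: temperature factor f = +0.038·(-1.8) = -0.0684
  Pd branch = 0.0129·Pd^0.44·e^(0.046·RH+f) = 1.629 μm/a
  Sd branch = 0.0175·Sd^0.57·e^(0.008·RH+0.085·T) = 2.63 μm/a
  sum: 1.629 + 2.63 → r_corr = 4.259 μm/a
Convert to mass loss: 4.259 μm/a × 7.14 g/cm³ = 30.41 g·m⁻²·a⁻¹

r_corr = 30.4 g·m⁻²·a⁻¹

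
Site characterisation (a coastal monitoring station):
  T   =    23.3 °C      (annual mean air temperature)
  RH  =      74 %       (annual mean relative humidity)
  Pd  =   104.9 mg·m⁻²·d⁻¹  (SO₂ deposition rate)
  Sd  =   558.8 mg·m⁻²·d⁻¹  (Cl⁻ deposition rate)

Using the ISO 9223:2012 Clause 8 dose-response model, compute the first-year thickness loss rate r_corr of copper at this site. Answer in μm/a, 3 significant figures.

r_corr = 3.03 μm/a

copper: f(T) = -0.080·(T−10) [T>10 °C] = -1.0640
  sulphur-dioxide contribution → 0.4827 μm/a
  chloride contribution → 2.543 μm/a
  ⇒ r_corr(copper) = 3.025 μm/a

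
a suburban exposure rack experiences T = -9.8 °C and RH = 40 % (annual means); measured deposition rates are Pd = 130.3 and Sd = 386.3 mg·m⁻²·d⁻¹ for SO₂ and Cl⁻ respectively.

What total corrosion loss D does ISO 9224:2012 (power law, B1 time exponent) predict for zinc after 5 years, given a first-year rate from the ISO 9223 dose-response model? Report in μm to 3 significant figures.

D(5) = 2.36 μm

zinc: f(T) = +0.038·(T−10) [T≤10 °C] = -0.7524
  Pd branch = 0.0129·Pd^0.44·e^(0.046·RH+f) = 0.3262 μm/a
  Cl⁻ term: 0.0175·386.3^0.57·exp(0.008·40+0.085·-9.8) = 0.3125
  sum: 0.3262 + 0.3125 → r_corr = 0.6387 μm/a
ISO 9224: D(t) = r_corr · t^b with b = 0.813 (zinc, B1)
  D(5) = 0.6387 × 5^0.813 = 0.6387 × 3.701 = 2.363 μm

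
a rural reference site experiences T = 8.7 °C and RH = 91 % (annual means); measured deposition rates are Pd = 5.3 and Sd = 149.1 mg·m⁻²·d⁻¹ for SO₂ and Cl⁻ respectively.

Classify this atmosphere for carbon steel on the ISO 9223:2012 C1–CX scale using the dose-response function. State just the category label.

carbon steel: T≤10 °C ⇒ hinge +0.150·(8.7−10) = -0.1950
  Pd branch = 1.77·Pd^0.52·e^(0.02·RH+f) = 21.4 μm/a
  Cl⁻ term: 0.102·149.1^0.62·exp(0.033·91+0.04·8.7) = 64.79
  r_corr = 21.4 + 64.79 = 86.18 μm/a
86.2 μm/a falls in (80, 200] for carbon steel → category C5

C5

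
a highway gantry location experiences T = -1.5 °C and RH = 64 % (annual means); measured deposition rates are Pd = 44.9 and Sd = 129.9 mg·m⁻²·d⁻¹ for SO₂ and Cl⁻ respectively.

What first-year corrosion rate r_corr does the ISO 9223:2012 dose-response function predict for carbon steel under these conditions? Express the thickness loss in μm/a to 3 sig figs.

r_corr = 24.4 μm/a

carbon steel: f(T) = +0.150·(T−10) [T≤10 °C] = -1.7250
  Pd branch = 1.77·Pd^0.52·e^(0.02·RH+f) = 8.201 μm/a
  Cl⁻ term: 0.102·129.9^0.62·exp(0.033·64+0.04·-1.5) = 16.23
  r_corr = 8.201 + 16.23 = 24.43 μm/a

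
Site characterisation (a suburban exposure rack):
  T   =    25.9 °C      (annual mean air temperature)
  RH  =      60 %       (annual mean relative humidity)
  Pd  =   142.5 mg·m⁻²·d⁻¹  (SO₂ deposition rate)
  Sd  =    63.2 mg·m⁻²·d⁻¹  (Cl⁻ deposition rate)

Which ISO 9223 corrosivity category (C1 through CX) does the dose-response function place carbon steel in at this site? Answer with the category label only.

carbon steel: T>10 °C ⇒ hinge -0.054·(25.9−10) = -0.8586
  SO₂ term: 1.77·142.5^0.52·exp(0.02·60-0.8586) = 32.83
  Cl⁻ term: 0.102·63.2^0.62·exp(0.033·60+0.04·25.9) = 27.22
  r_corr = 32.83 + 27.22 = 60.05 μm/a
60 μm/a falls in (50, 80] for carbon steel → category C4

C4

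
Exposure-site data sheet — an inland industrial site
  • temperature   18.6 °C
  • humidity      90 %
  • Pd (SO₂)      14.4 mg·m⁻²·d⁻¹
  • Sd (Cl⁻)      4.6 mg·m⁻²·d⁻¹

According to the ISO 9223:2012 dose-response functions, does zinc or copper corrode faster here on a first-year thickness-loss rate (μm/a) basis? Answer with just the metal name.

copper

zinc: f(T) = -0.071·(T−10) [T>10 °C] = -0.6106
  SO₂ term: 0.0129·14.4^0.44·exp(0.046·90-0.6106) = 1.423
  Sd branch = 0.0175·Sd^0.57·e^(0.008·RH+0.085·T) = 0.417 μm/a
  sum: 1.423 + 0.417 → r_corr = 1.84 μm/a
copper: f(T) = -0.080·(T−10) [T>10 °C] = -0.6880
  Pd branch = 0.0053·Pd^0.26·e^(0.059·RH+f) = 1.078 μm/a
  Sd branch = 0.01025·Sd^0.27·e^(0.036·RH+0.049·T) = 0.9831 μm/a
  r_corr = 1.078 + 0.9831 = 2.061 μm/a
Ordering by μm/a: copper (2.06) > zinc (1.84)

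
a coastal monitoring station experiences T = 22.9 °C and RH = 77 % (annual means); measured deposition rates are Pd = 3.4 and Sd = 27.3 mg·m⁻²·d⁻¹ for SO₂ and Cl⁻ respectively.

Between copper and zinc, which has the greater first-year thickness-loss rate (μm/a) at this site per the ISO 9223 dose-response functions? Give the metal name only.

zinc

copper: temperature factor f = -0.080·(12.9) = -1.0320
  SO₂ term: 0.0053·3.4^0.26·exp(0.059·77-1.0320) = 0.2439
  Cl⁻ term: 0.01025·27.3^0.27·exp(0.036·77+0.049·22.9) = 1.229
  r_corr = 0.2439 + 1.229 = 1.473 μm/a
zinc: T>10 °C ⇒ hinge -0.071·(22.9−10) = -0.9159
  SO₂ term: 0.0129·3.4^0.44·exp(0.046·77-0.9159) = 0.3055
  Cl⁻ term: 0.0175·27.3^0.57·exp(0.008·77+0.085·22.9) = 1.495
  sum: 0.3055 + 1.495 → r_corr = 1.8 μm/a
Ordering by μm/a: zinc (1.8) > copper (1.47)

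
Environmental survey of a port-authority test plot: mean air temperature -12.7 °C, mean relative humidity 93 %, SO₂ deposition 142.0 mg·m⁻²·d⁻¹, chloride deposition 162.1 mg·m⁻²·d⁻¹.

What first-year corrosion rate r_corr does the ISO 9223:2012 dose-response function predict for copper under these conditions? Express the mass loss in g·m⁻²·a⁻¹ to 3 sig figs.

copper: f(T) = +0.126·(T−10) [T≤10 °C] = -2.8602
  SO₂ term: 0.0053·142.0^0.26·exp(0.059·93-2.8602) = 0.2659
  Sd branch = 0.01025·Sd^0.27·e^(0.036·RH+0.049·T) = 0.6182 μm/a
  r_corr = 0.2659 + 0.6182 = 0.8841 μm/a
Convert to mass loss: 0.8841 μm/a × 8.96 g/cm³ = 7.921 g·m⁻²·a⁻¹

r_corr = 7.92 g·m⁻²·a⁻¹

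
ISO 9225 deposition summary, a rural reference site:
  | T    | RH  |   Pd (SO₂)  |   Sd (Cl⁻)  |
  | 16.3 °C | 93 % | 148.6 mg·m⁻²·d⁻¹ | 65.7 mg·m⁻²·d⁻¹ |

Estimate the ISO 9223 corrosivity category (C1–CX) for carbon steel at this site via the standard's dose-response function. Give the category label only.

carbon steel: T>10 °C ⇒ hinge -0.054·(16.3−10) = -0.3402
  Pd branch = 1.77·Pd^0.52·e^(0.02·RH+f) = 109 μm/a
  Sd branch = 0.102·Sd^0.62·e^(0.033·RH+0.04·T) = 56.43 μm/a
  r_corr = 109 + 56.43 = 165.4 μm/a
ISO 9223 Table 2 (carbon steel): 80 < 165 ≤ 200 μm/a ⇒ C5

C5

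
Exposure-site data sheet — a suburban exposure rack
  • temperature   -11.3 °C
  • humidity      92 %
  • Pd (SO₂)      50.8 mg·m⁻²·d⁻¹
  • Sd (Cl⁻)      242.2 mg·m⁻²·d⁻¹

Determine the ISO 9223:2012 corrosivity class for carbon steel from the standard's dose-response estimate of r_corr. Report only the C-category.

carbon steel: T≤10 °C ⇒ hinge +0.150·(-11.3−10) = -3.1950
  sulphur-dioxide contribution → 3.52 μm/a
  chloride contribution → 40.64 μm/a
  total first-year rate 44.16 μm/a
Category bounds: 25…50 μm/a bracket r_corr ⇒ C3

C3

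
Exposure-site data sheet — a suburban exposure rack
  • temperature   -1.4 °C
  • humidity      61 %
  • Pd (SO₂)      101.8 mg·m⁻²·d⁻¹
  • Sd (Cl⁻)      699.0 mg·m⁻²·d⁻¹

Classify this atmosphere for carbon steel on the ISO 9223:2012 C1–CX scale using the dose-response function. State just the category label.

carbon steel: T≤10 °C ⇒ hinge +0.150·(-1.4−10) = -1.7100
  SO₂ term: 1.77·101.8^0.52·exp(0.02·61-1.7100) = 12
  Sd branch = 0.102·Sd^0.62·e^(0.033·RH+0.04·T) = 41.89 μm/a
  r_corr = 12 + 41.89 = 53.89 μm/a
Category bounds: 50…80 μm/a bracket r_corr ⇒ C4

C4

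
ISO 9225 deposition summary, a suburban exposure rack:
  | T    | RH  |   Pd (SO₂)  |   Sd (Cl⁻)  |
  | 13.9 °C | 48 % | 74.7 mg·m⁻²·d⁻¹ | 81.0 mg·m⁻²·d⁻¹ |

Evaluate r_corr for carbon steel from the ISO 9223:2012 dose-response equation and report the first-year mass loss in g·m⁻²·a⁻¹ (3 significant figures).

carbon steel: temperature factor f = -0.054·(3.9) = -0.2106
  sulphur-dioxide contribution → 35.28 μm/a
  chloride contribution → 13.22 μm/a
  ⇒ r_corr(carbon steel) = 48.5 μm/a
Convert to mass loss: 48.5 μm/a × 7.85 g/cm³ = 380.7 g·m⁻²·a⁻¹

r_corr = 381 g·m⁻²·a⁻¹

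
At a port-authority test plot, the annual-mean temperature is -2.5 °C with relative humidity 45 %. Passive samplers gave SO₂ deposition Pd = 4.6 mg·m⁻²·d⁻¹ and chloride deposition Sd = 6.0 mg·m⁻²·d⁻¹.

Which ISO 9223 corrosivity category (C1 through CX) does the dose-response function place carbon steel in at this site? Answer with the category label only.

carbon steel: f(T) = +0.150·(T−10) [T≤10 °C] = -1.8750
  sulphur-dioxide contribution → 1.476 μm/a
  chloride contribution → 1.238 μm/a
  total first-year rate 2.714 μm/a
ISO 9223 Table 2 (carbon steel): 1.3 < 2.71 ≤ 25 μm/a ⇒ C2

C2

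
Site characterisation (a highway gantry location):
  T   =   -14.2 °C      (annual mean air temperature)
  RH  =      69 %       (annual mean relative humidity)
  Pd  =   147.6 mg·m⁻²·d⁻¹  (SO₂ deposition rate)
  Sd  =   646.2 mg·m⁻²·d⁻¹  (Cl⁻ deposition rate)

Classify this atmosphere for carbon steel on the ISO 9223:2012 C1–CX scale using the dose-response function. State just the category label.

carbon steel: temperature factor f = +0.150·(-24.2) = -3.6300
  sulphur-dioxide contribution → 2.505 μm/a
  chloride contribution → 31.13 μm/a
  total first-year rate 33.64 μm/a
Category bounds: 25…50 μm/a bracket r_corr ⇒ C3

C3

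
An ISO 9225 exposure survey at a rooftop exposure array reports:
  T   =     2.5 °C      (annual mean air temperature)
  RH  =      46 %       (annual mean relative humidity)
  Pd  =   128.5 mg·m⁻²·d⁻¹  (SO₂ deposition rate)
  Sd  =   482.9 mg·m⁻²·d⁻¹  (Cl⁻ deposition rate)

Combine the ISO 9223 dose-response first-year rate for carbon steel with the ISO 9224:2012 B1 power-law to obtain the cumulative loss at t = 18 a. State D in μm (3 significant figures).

D(18) = 189 μm

carbon steel: f(T) = +0.150·(T−10) [T≤10 °C] = -1.1250
  Pd branch = 1.77·Pd^0.52·e^(0.02·RH+f) = 18.01 μm/a
  Cl⁻ term: 0.102·482.9^0.62·exp(0.033·46+0.04·2.5) = 23.73
  r_corr = 18.01 + 23.73 = 41.74 μm/a
Long-term exponent b (ISO 9224 Table 2, B1) = 0.523
  D(18) = 41.74 × 18^0.523 = 41.74 × 4.534 = 189.3 μm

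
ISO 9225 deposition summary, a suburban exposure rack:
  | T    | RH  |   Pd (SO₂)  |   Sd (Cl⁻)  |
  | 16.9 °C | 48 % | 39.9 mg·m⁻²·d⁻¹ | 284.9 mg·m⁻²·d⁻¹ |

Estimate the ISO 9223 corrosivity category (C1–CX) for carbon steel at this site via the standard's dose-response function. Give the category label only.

carbon steel: f(T) = -0.054·(T−10) [T>10 °C] = -0.3726
  sulphur-dioxide contribution → 21.66 μm/a
  chloride contribution → 32.51 μm/a
  ⇒ r_corr(carbon steel) = 54.17 μm/a
ISO 9223 Table 2 (carbon steel): 50 < 54.2 ≤ 80 μm/a ⇒ C4

C4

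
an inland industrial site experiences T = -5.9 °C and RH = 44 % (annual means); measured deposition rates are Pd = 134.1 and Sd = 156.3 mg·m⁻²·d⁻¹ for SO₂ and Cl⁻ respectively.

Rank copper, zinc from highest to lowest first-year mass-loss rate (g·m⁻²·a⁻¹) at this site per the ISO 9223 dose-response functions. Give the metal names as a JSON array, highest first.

copper: temperature factor f = +0.126·(-15.9) = -2.0034
  SO₂ term: 0.0053·134.1^0.26·exp(0.059·44-2.0034) = 0.03426
  Sd branch = 0.01025·Sd^0.27·e^(0.036·RH+0.049·T) = 0.1464 μm/a
  r_corr = 0.03426 + 0.1464 = 0.1806 μm/a
  mass loss = 0.1806 μm/a × 8.96 g/cm³ = 1.618 g·m⁻²·a⁻¹
zinc: f(T) = +0.038·(T−10) [T≤10 °C] = -0.6042
  Pd branch = 0.0129·Pd^0.44·e^(0.046·RH+f) = 0.4605 μm/a
  Sd branch = 0.0175·Sd^0.57·e^(0.008·RH+0.085·T) = 0.2683 μm/a
  r_corr = 0.4605 + 0.2683 = 0.7289 μm/a
  mass loss = 0.7289 μm/a × 7.14 g/cm³ = 5.204 g·m⁻²·a⁻¹
Ordering by g·m⁻²·a⁻¹: zinc (5.2) > copper (1.62)

["zinc", "copper"]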